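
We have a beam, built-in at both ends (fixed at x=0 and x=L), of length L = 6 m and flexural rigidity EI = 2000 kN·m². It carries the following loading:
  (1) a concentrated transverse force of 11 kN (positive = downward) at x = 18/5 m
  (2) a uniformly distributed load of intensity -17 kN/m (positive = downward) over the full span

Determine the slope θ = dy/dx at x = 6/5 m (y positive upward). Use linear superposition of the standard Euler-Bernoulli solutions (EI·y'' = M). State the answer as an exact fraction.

Load 1 — point force P=11 kN at a=18/5 m (b=L-a=12/5):
  θ_1 = -Pb²x(2aL-(3a+b)x)/(2L³EI)  [x≤a] = -11·(12/5)²·(6/5)·(2·(18/5)·6-(3·(18/5)+(12/5))·(6/5))/(2·6³·2000) = -1881/781250 rad
Load 2 — uniform load w=-17 kN/m over full span:
  θ_2 = -wx(L-x)(L-2x)/(12EI) = -(-17)·(6/5)·(6-(6/5))·(6-2·(6/5))/(12·2000) = 459/31250 rad
Superposition: θ = Σ θ_i = 4797/390625 rad ≈ 0.012280 rad

θ(6/5) = 4797/390625 rad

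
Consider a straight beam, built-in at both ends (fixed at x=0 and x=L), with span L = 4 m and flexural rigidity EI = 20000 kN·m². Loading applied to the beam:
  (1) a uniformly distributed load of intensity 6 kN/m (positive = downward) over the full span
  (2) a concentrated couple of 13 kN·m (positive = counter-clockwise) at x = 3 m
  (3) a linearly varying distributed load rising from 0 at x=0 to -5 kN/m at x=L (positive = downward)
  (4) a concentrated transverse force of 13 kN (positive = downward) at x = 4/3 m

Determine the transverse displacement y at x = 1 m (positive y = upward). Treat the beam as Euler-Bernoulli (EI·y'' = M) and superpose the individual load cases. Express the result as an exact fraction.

y(1) = -26309/103680000 m

Load 1 — uniform load w=6 kN/m over full span:
  y_1 = -wx²(L-x)²/(24EI) = -6·1²·(4-1)²/(24·20000) = -9/80000 m
Load 2 — applied couple M₀=13 kN·m at a=3 m (b=L-a=1):
  y_2 = (R_Ax³/6 - M_Ax²/2)/EI  [x≤a] with R_A=117/32, M_A=65/16 = ((117/32)·1³/6 - (65/16)·1²/2)/20000 = -91/1280000 m
Load 3 — triangular load w₀=-5 kN/m (0→w₀ over full span):
  y_3 = -w₀x²(L-x)²(x+2L)/(120LEI) = -(-5)·1²·(4-1)²·(1+2·4)/(120·4·20000) = 27/640000 m
Load 4 — point force P=13 kN at a=4/3 m (b=L-a=8/3):
  y_4 = -Pb²x²(3aL-(3a+b)x)/(6L³EI)  [x≤a] = -13·(8/3)²·1²·(3·(4/3)·4-(3·(4/3)+(8/3))·1)/(6·4³·20000) = -91/810000 m
Superposition: y = Σ y_i = -26309/103680000 m ≈ -0.000254 m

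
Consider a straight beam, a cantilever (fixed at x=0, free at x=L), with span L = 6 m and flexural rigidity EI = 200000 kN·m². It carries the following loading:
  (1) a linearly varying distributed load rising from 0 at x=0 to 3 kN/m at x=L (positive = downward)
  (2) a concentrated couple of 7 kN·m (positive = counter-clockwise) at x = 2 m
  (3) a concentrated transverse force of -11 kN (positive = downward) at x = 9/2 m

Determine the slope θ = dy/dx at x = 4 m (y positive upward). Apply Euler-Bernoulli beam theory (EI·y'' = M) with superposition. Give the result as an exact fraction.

Load 1 — triangular load w₀=3 kN/m (0→w₀ over full span):
  θ_1 = (w₀Lx²/4-w₀L²x/3-w₀x⁴/(24L))/EI = (3·6·4²/4-3·6²·4/3-3·4⁴/(24·6))/200000 = -29/75000 rad
Load 2 — applied couple M₀=7 kN·m at a=2 m (b=L-a=4):
  θ_2 = M₀a/EI  [x>a] = 7·2/200000 = 7/100000 rad
Load 3 — point force P=-11 kN at a=9/2 m (b=L-a=3/2):
  θ_3 = -Px(2a-x)/(2EI)  [x≤a] = -(-11)·4·(2·(9/2)-4)/(2·200000) = 11/20000 rad
Superposition: θ = Σ θ_i = 7/30000 rad ≈ 0.000233 rad

θ(4) = 7/30000 rad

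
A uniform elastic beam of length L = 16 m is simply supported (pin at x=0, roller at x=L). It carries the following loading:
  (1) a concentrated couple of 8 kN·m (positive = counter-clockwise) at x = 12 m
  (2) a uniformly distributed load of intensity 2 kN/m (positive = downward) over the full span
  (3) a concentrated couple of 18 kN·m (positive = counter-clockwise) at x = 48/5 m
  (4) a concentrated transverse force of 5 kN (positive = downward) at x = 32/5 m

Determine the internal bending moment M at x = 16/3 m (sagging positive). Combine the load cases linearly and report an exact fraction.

Load 1 — applied couple M₀=8 kN·m at a=12 m (b=L-a=4):
  M_1 = M₀x/L  [x≤a] = 8·(16/3)/16 = 8/3 kN·m
Load 2 — uniform load w=2 kN/m over full span:
  M_2 = wx(L-x)/2 = 2·(16/3)·(16-(16/3))/2 = 512/9 kN·m
Load 3 — applied couple M₀=18 kN·m at a=48/5 m (b=L-a=32/5):
  M_3 = M₀x/L  [x≤a] = 18·(16/3)/16 = 6 kN·m
Load 4 — point force P=5 kN at a=32/5 m (b=L-a=48/5):
  M_4 = Pbx/L  [x≤a] = 5·(48/5)·(16/3)/16 = 16 kN·m
Superposition: M = Σ M_i = 734/9 kN·m ≈ 81.555556 kN·m

M(16/3) = 734/9 kN·m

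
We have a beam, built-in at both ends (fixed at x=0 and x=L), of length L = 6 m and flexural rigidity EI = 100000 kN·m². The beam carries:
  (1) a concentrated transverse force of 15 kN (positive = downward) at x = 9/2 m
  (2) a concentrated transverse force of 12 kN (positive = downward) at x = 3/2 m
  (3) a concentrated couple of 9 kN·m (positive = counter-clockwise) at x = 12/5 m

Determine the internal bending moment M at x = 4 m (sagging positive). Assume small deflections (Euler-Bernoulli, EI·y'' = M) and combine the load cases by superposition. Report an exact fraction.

Load 1 — point force P=15 kN at a=9/2 m (b=L-a=3/2):
  M_1 = Pb²(3a+b)x/L³ - Pab²/L²  [x≤a] = 15·(3/2)²·(3·(9/2)+(3/2))·4/6³ - 15·(9/2)·(3/2)²/6² = 165/32 kN·m
Load 2 — point force P=12 kN at a=3/2 m (b=L-a=9/2):
  M_2 = Pa²(a+3b)(L-x)/L³ - Pa²b/L²  [x>a] = 12·(3/2)²·((3/2)+3·(9/2))·(6-4)/6³ - 12·(3/2)²·(9/2)/6² = 3/8 kN·m
Load 3 — applied couple M₀=9 kN·m at a=12/5 m (b=L-a=18/5):
  M_3 = R_Ax - M_A - M₀  [x>a] with R_A=54/25, M_A=27/25 = (54/25)·4 - (27/25) - 9 = -36/25 kN·m
Superposition: M = Σ M_i = 3273/800 kN·m ≈ 4.091250 kN·m

M(4) = 3273/800 kN·m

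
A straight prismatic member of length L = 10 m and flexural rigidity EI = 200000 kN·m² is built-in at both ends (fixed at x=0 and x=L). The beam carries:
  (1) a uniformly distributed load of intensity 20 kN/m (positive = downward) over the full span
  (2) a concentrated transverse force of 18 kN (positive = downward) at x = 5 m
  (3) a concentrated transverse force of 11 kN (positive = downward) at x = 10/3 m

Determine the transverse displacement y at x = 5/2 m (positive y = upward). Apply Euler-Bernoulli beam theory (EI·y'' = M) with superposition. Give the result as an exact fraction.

Load 1 — uniform load w=20 kN/m over full span:
  y_1 = -wx²(L-x)²/(24EI) = -20·(5/2)²·(10-(5/2))²/(24·200000) = -3/2048 m
Load 2 — point force P=18 kN at a=5 m (b=L-a=5):
  y_2 = -Pb²x²(3aL-(3a+b)x)/(6L³EI)  [x≤a] = -18·5²·(5/2)²·(3·5·10-(3·5+5)·(5/2))/(6·10³·200000) = -3/12800 m
Load 3 — point force P=11 kN at a=10/3 m (b=L-a=20/3):
  y_3 = -Pb²x²(3aL-(3a+b)x)/(6L³EI)  [x≤a] = -11·(20/3)²·(5/2)²·(3·(10/3)·10-(3·(10/3)+(20/3))·(5/2))/(6·10³·200000) = -77/518400 m
Superposition: y = Σ y_i = -7663/4147200 m ≈ -0.001848 m

y(5/2) = -7663/4147200 m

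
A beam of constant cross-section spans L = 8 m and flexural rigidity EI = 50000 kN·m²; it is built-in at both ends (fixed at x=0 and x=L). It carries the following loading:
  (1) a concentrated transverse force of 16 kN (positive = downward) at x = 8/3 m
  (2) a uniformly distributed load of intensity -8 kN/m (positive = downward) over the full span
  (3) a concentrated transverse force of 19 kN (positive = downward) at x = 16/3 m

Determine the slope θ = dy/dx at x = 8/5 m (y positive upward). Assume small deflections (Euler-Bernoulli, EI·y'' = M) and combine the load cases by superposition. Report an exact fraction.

θ(8/5) = 46/390625 rad

Load 1 — point force P=16 kN at a=8/3 m (b=L-a=16/3):
  θ_1 = -Pb²x(2aL-(3a+b)x)/(2L³EI)  [x≤a] = -16·(16/3)²·(8/5)·(2·(8/3)·8-(3·(8/3)+(16/3))·(8/5))/(2·8³·50000) = -128/421875 rad
Load 2 — uniform load w=-8 kN/m over full span:
  θ_2 = -wx(L-x)(L-2x)/(12EI) = -(-8)·(8/5)·(8-(8/5))·(8-2·(8/5))/(12·50000) = 256/390625 rad
Load 3 — point force P=19 kN at a=16/3 m (b=L-a=8/3):
  θ_3 = -Pb²x(2aL-(3a+b)x)/(2L³EI)  [x≤a] = -19·(8/3)²·(8/5)·(2·(16/3)·8-(3·(16/3)+(8/3))·(8/5))/(2·8³·50000) = -494/2109375 rad
Superposition: θ = Σ θ_i = 46/390625 rad ≈ 0.000118 rad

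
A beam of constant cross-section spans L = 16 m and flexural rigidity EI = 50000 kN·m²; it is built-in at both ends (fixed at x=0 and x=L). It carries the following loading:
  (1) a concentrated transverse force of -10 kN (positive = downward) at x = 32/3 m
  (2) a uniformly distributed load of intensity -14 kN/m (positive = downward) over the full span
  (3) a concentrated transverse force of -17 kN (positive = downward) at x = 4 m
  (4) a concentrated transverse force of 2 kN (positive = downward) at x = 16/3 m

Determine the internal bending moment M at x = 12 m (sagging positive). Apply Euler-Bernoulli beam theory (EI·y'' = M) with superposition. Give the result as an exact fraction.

M(12) = -2983/72 kN·m

Load 1 — point force P=-10 kN at a=32/3 m (b=L-a=16/3):
  M_1 = Pa²(a+3b)(L-x)/L³ - Pa²b/L²  [x>a] = (-10)·(32/3)²·((32/3)+3·(16/3))·(16-12)/16³ - (-10)·(32/3)²·(16/3)/16² = -160/27 kN·m
Load 2 — uniform load w=-14 kN/m over full span:
  M_2 = wLx/2 - wL²/12 - wx²/2 = (-14)·16·12/2 - (-14)·16²/12 - (-14)·12²/2 = -112/3 kN·m
Load 3 — point force P=-17 kN at a=4 m (b=L-a=12):
  M_3 = Pa²(a+3b)(L-x)/L³ - Pa²b/L²  [x>a] = (-17)·4²·(4+3·12)·(16-12)/16³ - (-17)·4²·12/16² = 17/8 kN·m
Load 4 — point force P=2 kN at a=16/3 m (b=L-a=32/3):
  M_4 = Pa²(a+3b)(L-x)/L³ - Pa²b/L²  [x>a] = 2·(16/3)²·((16/3)+3·(32/3))·(16-12)/16³ - 2·(16/3)²·(32/3)/16² = -8/27 kN·m
Superposition: M = Σ M_i = -2983/72 kN·m ≈ -41.430556 kN·m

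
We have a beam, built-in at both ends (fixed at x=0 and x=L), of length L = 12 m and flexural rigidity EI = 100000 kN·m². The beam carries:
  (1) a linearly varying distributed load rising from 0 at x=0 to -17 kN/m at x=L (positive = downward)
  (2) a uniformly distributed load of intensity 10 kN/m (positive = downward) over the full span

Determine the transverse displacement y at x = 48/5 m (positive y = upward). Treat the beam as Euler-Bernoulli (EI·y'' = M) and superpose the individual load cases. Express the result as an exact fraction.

Load 1 — triangular load w₀=-17 kN/m (0→w₀ over full span):
  y_1 = -w₀x²(L-x)²(x+2L)/(120LEI) = -(-17)·(48/5)²·(12-(48/5))²·((48/5)+2·12)/(120·12·100000) = 102816/48828125 m
Load 2 — uniform load w=10 kN/m over full span:
  y_2 = -wx²(L-x)²/(24EI) = -10·(48/5)²·(12-(48/5))²/(24·100000) = -864/390625 m
Superposition: y = Σ y_i = -5184/48828125 m ≈ -0.000106 m

y(48/5) = -5184/48828125 m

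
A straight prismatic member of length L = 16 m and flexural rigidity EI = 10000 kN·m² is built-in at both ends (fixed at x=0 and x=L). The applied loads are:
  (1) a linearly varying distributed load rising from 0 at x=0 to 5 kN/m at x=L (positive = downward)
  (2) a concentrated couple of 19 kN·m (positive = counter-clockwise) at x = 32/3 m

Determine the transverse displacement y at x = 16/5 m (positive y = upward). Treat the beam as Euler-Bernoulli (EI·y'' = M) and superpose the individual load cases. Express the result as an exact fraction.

y(16/5) = -312136/17578125 m

Load 1 — triangular load w₀=5 kN/m (0→w₀ over full span):
  y_1 = -w₀x²(L-x)²(x+2L)/(120LEI) = -5·(16/5)²·(16-(16/5))²·((16/5)+2·16)/(120·16·10000) = -90112/5859375 m
Load 2 — applied couple M₀=19 kN·m at a=32/3 m (b=L-a=16/3):
  y_2 = (R_Ax³/6 - M_Ax²/2)/EI  [x≤a] with R_A=19/12, M_A=19/3 = ((19/12)·(16/5)³/6 - (19/3)·(16/5)²/2)/10000 = -1672/703125 m
Superposition: y = Σ y_i = -312136/17578125 m ≈ -0.017757 m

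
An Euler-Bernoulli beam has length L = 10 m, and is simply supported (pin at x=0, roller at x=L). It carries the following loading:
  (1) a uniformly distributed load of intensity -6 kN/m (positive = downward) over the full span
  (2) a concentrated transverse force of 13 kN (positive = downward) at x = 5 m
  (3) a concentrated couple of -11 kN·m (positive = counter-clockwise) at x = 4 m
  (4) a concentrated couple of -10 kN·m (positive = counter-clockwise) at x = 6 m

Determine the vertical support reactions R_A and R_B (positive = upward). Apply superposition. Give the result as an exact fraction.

Load 1 — uniform load w=-6 kN/m over full span:
  R_A = wL/2 = (-6)·10/2 = -30 kN
  R_B = wL/2 = (-6)·10/2 = -30 kN
Load 2 — point force P=13 kN at a=5 m (b=L-a=5):
  R_A = Pb/L = 13·5/10 = 13/2 kN
  R_B = Pa/L = 13·5/10 = 13/2 kN
Load 3 — applied couple M₀=-11 kN·m at a=4 m (b=L-a=6):
  R_A = M₀/L = (-11)/10 = -11/10 kN
  R_B = -M₀/L = -(-11)/10 = 11/10 kN
Load 4 — applied couple M₀=-10 kN·m at a=6 m (b=L-a=4):
  R_A = M₀/L = (-10)/10 = -1 kN
  R_B = -M₀/L = -(-10)/10 = 1 kN
Superposition: R_A = -128/5 kN, R_B = -107/5 kN

R_A = -128/5 kN, R_B = -107/5 kN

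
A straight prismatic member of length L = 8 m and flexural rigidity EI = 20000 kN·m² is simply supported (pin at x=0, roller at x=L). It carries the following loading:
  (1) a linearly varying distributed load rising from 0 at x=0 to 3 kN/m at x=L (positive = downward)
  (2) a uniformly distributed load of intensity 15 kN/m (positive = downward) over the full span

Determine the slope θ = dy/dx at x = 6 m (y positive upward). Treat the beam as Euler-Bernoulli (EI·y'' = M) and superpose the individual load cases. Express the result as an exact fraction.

θ(6) = 14513/1200000 rad

Load 1 — triangular load w₀=3 kN/m (0→w₀ over full span):
  θ_1 = -w₀(7L⁴-30L²x²+15x⁴)/(360LEI) = -3·(7·8⁴-30·8²·6²+15·6⁴)/(360·8·20000) = 1313/1200000 rad
Load 2 — uniform load w=15 kN/m over full span:
  θ_2 = -w(L³-6Lx²+4x³)/(24EI) = -15·(8³-6·8·6²+4·6³)/(24·20000) = 11/1000 rad
Superposition: θ = Σ θ_i = 14513/1200000 rad ≈ 0.012094 rad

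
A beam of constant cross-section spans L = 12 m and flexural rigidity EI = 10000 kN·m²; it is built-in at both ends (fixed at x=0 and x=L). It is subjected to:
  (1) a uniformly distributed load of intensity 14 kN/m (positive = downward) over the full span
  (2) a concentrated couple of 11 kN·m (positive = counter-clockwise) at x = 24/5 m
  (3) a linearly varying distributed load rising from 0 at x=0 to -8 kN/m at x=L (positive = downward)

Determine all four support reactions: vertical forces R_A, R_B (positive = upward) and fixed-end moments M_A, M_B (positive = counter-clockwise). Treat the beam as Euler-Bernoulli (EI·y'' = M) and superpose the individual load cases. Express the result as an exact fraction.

Load 1 — uniform load w=14 kN/m over full span:
  R_A = wL/2 = 14·12/2 = 84 kN
  M_A = wL²/12 = 14·12²/12 = 168 kN·m
  R_B = wL/2 = 14·12/2 = 84 kN
  M_B = -wL²/12 = -14·12²/12 = -168 kN·m
Load 2 — applied couple M₀=11 kN·m at a=24/5 m (b=L-a=36/5):
  R_A = 6M₀ab/L³ = 6·11·(24/5)·(36/5)/12³ = 33/25 kN
  M_A = M₀b(2a-b)/L² = 11·(36/5)·(2·(24/5)-(36/5))/12² = 33/25 kN·m
  R_B = -6M₀ab/L³ = -6·11·(24/5)·(36/5)/12³ = -33/25 kN
  M_B = M₀a(2b-a)/L² = 11·(24/5)·(2·(36/5)-(24/5))/12² = 88/25 kN·m
Load 3 — triangular load w₀=-8 kN/m (0→w₀ over full span):
  R_A = 3w₀L/20 = 3·(-8)·12/20 = -72/5 kN
  M_A = w₀L²/30 = (-8)·12²/30 = -192/5 kN·m
  R_B = 7w₀L/20 = 7·(-8)·12/20 = -168/5 kN
  M_B = -w₀L²/20 = -(-8)·12²/20 = 288/5 kN·m
Superposition: R_A = 1773/25 kN, M_A = 3273/25 kN·m, R_B = 1227/25 kN, M_B = -2672/25 kN·m

R_A = 1773/25 kN, M_A = 3273/25 kN·m, R_B = 1227/25 kN, M_B = -2672/25 kN·m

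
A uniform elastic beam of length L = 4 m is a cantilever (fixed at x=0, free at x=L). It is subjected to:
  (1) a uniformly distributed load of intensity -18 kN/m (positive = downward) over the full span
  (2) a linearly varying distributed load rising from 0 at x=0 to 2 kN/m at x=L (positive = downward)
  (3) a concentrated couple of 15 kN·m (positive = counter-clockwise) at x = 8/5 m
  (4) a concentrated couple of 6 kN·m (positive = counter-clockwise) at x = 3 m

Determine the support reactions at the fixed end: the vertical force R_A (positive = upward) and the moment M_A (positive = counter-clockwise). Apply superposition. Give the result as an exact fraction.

R_A = -68 kN, M_A = -463/3 kN·m

Load 1 — uniform load w=-18 kN/m over full span:
  R_A = wL = (-18)·4 = -72 kN
  M_A = wL²/2 = (-18)·4²/2 = -144 kN·m
Load 2 — triangular load w₀=2 kN/m (0→w₀ over full span):
  R_A = w₀L/2 = 2·4/2 = 4 kN
  M_A = w₀L²/3 = 2·4²/3 = 32/3 kN·m
Load 3 — applied couple M₀=15 kN·m at a=8/5 m (b=L-a=12/5):
  R_A = 0 kN
  M_A = -M₀ = -15 kN·m
Load 4 — applied couple M₀=6 kN·m at a=3 m (b=L-a=1):
  R_A = 0 kN
  M_A = -M₀ = -6 kN·m
Superposition: R_A = -68 kN, M_A = -463/3 kN·m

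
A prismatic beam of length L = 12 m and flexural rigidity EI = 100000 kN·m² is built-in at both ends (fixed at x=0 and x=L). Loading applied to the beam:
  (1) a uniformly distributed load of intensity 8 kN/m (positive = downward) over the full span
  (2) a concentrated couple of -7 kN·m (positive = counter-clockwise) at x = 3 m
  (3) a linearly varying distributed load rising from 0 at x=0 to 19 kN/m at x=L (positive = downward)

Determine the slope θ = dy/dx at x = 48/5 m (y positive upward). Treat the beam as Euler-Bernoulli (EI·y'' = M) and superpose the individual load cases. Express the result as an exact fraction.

θ(48/5) = 39693/15625000 rad

Load 1 — uniform load w=8 kN/m over full span:
  θ_1 = -wx(L-x)(L-2x)/(12EI) = -8·(48/5)·(12-(48/5))·(12-2·(48/5))/(12·100000) = 432/390625 rad
Load 2 — applied couple M₀=-7 kN·m at a=3 m (b=L-a=9):
  θ_2 = (R_Ax²/2 - M_Ax - M₀(x-a))/EI  [x>a] with R_A=-21/32, M_A=21/16 = ((-21/32)·(48/5)²/2 - (21/16)·(48/5) - (-7)·((48/5)-3))/100000 = 21/625000 rad
Load 3 — triangular load w₀=19 kN/m (0→w₀ over full span):
  θ_3 = -w₀(2x(L-x)(L-2x)(x+2L)+x²(L-x)²)/(120LEI) = -19·(2·(48/5)·(12-(48/5))·(12-2·(48/5))·((48/5)+2·12)+(48/5)²·(12-(48/5))²)/(120·12·100000) = 2736/1953125 rad
Superposition: θ = Σ θ_i = 39693/15625000 rad ≈ 0.002540 rad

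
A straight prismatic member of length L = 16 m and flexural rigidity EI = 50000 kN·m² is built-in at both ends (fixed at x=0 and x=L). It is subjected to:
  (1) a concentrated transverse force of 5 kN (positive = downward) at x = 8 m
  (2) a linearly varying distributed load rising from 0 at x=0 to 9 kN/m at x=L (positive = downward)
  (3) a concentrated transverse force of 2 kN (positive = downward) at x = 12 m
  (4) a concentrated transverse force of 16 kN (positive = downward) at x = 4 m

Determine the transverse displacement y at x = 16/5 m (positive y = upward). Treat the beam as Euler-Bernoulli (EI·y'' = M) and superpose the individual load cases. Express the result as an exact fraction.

y(16/5) = -420836/48828125 m

Load 1 — point force P=5 kN at a=8 m (b=L-a=8):
  y_1 = -Pb²x²(3aL-(3a+b)x)/(6L³EI)  [x≤a] = -5·8²·(16/5)²·(3·8·16-(3·8+8)·(16/5))/(6·16³·50000) = -176/234375 m
Load 2 — triangular load w₀=9 kN/m (0→w₀ over full span):
  y_2 = -w₀x²(L-x)²(x+2L)/(120LEI) = -9·(16/5)²·(16-(16/5))²·((16/5)+2·16)/(120·16·50000) = -270336/48828125 m
Load 3 — point force P=2 kN at a=12 m (b=L-a=4):
  y_3 = -Pb²x²(3aL-(3a+b)x)/(6L³EI)  [x≤a] = -2·4²·(16/5)²·(3·12·16-(3·12+4)·(16/5))/(6·16³·50000) = -28/234375 m
Load 4 — point force P=16 kN at a=4 m (b=L-a=12):
  y_4 = -Pb²x²(3aL-(3a+b)x)/(6L³EI)  [x≤a] = -16·12²·(16/5)²·(3·4·16-(3·4+12)·(16/5))/(6·16³·50000) = -864/390625 m
Superposition: y = Σ y_i = -420836/48828125 m ≈ -0.008619 m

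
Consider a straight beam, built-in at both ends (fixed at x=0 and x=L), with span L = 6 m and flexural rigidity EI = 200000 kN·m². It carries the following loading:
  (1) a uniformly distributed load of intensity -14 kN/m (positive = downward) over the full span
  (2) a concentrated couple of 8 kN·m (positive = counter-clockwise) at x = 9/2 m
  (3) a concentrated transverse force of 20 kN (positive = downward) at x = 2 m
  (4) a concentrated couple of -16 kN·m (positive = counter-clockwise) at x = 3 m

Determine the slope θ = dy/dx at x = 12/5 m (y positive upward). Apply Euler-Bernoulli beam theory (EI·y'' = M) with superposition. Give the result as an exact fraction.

Load 1 — uniform load w=-14 kN/m over full span:
  θ_1 = -wx(L-x)(L-2x)/(12EI) = -(-14)·(12/5)·(6-(12/5))·(6-2·(12/5))/(12·200000) = 189/3125000 rad
Load 2 — applied couple M₀=8 kN·m at a=9/2 m (b=L-a=3/2):
  θ_2 = (R_Ax²/2 - M_Ax)/EI  [x≤a] with R_A=3/2, M_A=5/2 = ((3/2)·(12/5)²/2 - (5/2)·(12/5))/200000 = -21/2500000 rad
Load 3 — point force P=20 kN at a=2 m (b=L-a=4):
  θ_3 = Pa²(L-x)(2bL-(3b+a)(L-x))/(2L³EI)  [x>a] = 20·2²·(6-(12/5))·(2·4·6-(3·4+2)·(6-(12/5)))/(2·6³·200000) = -1/125000 rad
Load 4 — applied couple M₀=-16 kN·m at a=3 m (b=L-a=3):
  θ_4 = (R_Ax²/2 - M_Ax)/EI  [x≤a] with R_A=-4, M_A=-4 = ((-4)·(12/5)²/2 - (-4)·(12/5))/200000 = -3/312500 rad
Superposition: θ = Σ θ_i = 431/12500000 rad ≈ 0.000034 rad

θ(12/5) = 431/12500000 rad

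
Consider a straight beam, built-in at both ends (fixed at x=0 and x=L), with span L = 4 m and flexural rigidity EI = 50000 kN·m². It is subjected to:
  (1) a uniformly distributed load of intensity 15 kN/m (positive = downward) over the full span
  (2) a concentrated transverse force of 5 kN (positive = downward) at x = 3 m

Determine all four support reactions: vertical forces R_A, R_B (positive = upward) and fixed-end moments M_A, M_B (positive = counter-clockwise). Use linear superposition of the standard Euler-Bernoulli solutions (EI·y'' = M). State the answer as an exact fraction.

Load 1 — uniform load w=15 kN/m over full span:
  R_A = wL/2 = 15·4/2 = 30 kN
  M_A = wL²/12 = 15·4²/12 = 20 kN·m
  R_B = wL/2 = 15·4/2 = 30 kN
  M_B = -wL²/12 = -15·4²/12 = -20 kN·m
Load 2 — point force P=5 kN at a=3 m (b=L-a=1):
  R_A = Pb²(3a+b)/L³ = 5·1²·(3·3+1)/4³ = 25/32 kN
  M_A = Pab²/L² = 5·3·1²/4² = 15/16 kN·m
  R_B = Pa²(a+3b)/L³ = 5·3²·(3+3·1)/4³ = 135/32 kN
  M_B = -Pa²b/L² = -5·3²·1/4² = -45/16 kN·m
Superposition: R_A = 985/32 kN, M_A = 335/16 kN·m, R_B = 1095/32 kN, M_B = -365/16 kN·m

R_A = 985/32 kN, M_A = 335/16 kN·m, R_B = 1095/32 kN, M_B = -365/16 kN·m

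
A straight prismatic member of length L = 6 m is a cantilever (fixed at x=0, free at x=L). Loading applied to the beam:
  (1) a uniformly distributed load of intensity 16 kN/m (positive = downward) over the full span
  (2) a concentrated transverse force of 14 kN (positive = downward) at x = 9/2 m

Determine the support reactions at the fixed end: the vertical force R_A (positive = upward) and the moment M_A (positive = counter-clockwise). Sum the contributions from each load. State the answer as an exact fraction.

Load 1 — uniform load w=16 kN/m over full span:
  R_A = wL = 16·6 = 96 kN
  M_A = wL²/2 = 16·6²/2 = 288 kN·m
Load 2 — point force P=14 kN at a=9/2 m (b=L-a=3/2):
  R_A = P = 14 kN
  M_A = Pa = 14·(9/2) = 63 kN·m
Superposition: R_A = 110 kN, M_A = 351 kN·m

R_A = 110 kN, M_A = 351 kN·m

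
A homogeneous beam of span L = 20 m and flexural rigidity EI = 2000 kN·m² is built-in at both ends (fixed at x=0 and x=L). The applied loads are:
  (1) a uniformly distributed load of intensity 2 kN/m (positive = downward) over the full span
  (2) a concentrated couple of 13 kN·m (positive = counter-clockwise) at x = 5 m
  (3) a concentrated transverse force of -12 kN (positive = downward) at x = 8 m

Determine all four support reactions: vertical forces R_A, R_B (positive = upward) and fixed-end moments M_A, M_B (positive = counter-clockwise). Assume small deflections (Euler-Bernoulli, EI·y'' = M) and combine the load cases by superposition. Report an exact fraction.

Load 1 — uniform load w=2 kN/m over full span:
  R_A = wL/2 = 2·20/2 = 20 kN
  M_A = wL²/12 = 2·20²/12 = 200/3 kN·m
  R_B = wL/2 = 2·20/2 = 20 kN
  M_B = -wL²/12 = -2·20²/12 = -200/3 kN·m
Load 2 — applied couple M₀=13 kN·m at a=5 m (b=L-a=15):
  R_A = 6M₀ab/L³ = 6·13·5·15/20³ = 117/160 kN
  M_A = M₀b(2a-b)/L² = 13·15·(2·5-15)/20² = -39/16 kN·m
  R_B = -6M₀ab/L³ = -6·13·5·15/20³ = -117/160 kN
  M_B = M₀a(2b-a)/L² = 13·5·(2·15-5)/20² = 65/16 kN·m
Load 3 — point force P=-12 kN at a=8 m (b=L-a=12):
  R_A = Pb²(3a+b)/L³ = (-12)·12²·(3·8+12)/20³ = -972/125 kN
  M_A = Pab²/L² = (-12)·8·12²/20² = -864/25 kN·m
  R_B = Pa²(a+3b)/L³ = (-12)·8²·(8+3·12)/20³ = -528/125 kN
  M_B = -Pa²b/L² = -(-12)·8²·12/20² = 576/25 kN·m
Superposition: R_A = 51821/4000 kN, M_A = 35603/1200 kN·m, R_B = 60179/4000 kN, M_B = -47477/1200 kN·m

R_A = 51821/4000 kN, M_A = 35603/1200 kN·m, R_B = 60179/4000 kN, M_B = -47477/1200 kN·m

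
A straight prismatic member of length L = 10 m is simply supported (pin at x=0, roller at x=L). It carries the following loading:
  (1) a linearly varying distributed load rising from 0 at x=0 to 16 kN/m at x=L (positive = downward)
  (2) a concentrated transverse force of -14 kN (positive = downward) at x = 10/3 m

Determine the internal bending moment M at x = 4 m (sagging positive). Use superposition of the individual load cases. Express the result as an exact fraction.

M(4) = 308/5 kN·m

Load 1 — triangular load w₀=16 kN/m (0→w₀ over full span):
  M_1 = w₀Lx/6 - w₀x³/(6L) = 16·10·4/6 - 16·4³/(6·10) = 448/5 kN·m
Load 2 — point force P=-14 kN at a=10/3 m (b=L-a=20/3):
  M_2 = Pa(L-x)/L  [x>a] = (-14)·(10/3)·(10-4)/10 = -28 kN·m
Superposition: M = Σ M_i = 308/5 kN·m ≈ 61.600000 kN·m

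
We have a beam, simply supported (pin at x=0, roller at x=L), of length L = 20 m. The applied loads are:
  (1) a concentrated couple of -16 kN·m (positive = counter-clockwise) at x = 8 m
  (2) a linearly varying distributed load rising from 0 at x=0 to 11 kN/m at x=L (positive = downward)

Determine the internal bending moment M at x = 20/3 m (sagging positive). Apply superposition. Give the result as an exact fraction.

M(20/3) = 17168/81 kN·m

Load 1 — applied couple M₀=-16 kN·m at a=8 m (b=L-a=12):
  M_1 = M₀x/L  [x≤a] = (-16)·(20/3)/20 = -16/3 kN·m
Load 2 — triangular load w₀=11 kN/m (0→w₀ over full span):
  M_2 = w₀Lx/6 - w₀x³/(6L) = 11·20·(20/3)/6 - 11·(20/3)³/(6·20) = 17600/81 kN·m
Superposition: M = Σ M_i = 17168/81 kN·m ≈ 211.950617 kN·m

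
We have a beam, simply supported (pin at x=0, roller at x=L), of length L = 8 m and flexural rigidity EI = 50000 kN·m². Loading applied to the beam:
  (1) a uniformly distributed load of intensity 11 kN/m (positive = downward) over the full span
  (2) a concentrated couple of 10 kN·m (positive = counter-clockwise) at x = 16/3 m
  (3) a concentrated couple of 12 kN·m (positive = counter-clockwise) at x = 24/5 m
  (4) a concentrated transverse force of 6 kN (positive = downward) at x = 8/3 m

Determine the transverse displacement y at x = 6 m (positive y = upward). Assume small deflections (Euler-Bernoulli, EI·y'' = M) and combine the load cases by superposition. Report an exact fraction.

y(6) = -316153/33750000 m

Load 1 — uniform load w=11 kN/m over full span:
  y_1 = -wx(L³-2Lx²+x³)/(24EI) = -11·6·(8³-2·8·6²+6³)/(24·50000) = -209/25000 m
Load 2 — applied couple M₀=10 kN·m at a=16/3 m (b=L-a=8/3):
  y_2 = (M₀x³/(6L)-M₀(x-a)²/2+C₁x)/EI  [x>a] with C₁=M₀(3b²-L²)/(6L)=-80/9 = (10·6³/(6·8)-10·(6-(16/3))²/2+(-80/9)·6)/50000 = -19/90000 m
Load 3 — applied couple M₀=12 kN·m at a=24/5 m (b=L-a=16/5):
  y_3 = (M₀x³/(6L)-M₀(x-a)²/2+C₁x)/EI  [x>a] with C₁=M₀(3b²-L²)/(6L)=-208/25 = (12·6³/(6·8)-12·(6-(24/5))²/2+(-208/25)·6)/50000 = -57/625000 m
Load 4 — point force P=6 kN at a=8/3 m (b=L-a=16/3):
  y_4 = -Pa(L-x)(2Lx-a²-x²)/(6LEI)  [x>a] = -6·(8/3)·(8-6)·(2·8·6-(8/3)²-6²)/(6·8·50000) = -119/168750 m
Superposition: y = Σ y_i = -316153/33750000 m ≈ -0.009367 m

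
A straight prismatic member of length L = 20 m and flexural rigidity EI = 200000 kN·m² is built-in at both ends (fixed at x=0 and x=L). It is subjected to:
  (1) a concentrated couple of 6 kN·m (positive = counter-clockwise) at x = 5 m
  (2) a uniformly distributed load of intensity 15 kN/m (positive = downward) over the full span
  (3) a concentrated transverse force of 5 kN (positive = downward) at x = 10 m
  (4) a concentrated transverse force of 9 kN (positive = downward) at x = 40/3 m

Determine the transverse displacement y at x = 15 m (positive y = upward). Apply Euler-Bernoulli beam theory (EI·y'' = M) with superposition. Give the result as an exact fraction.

y(15) = -43751/2304000 m

Load 1 — applied couple M₀=6 kN·m at a=5 m (b=L-a=15):
  y_1 = (R_Ax³/6 - M_Ax²/2 - M₀(x-a)²/2)/EI  [x>a] with R_A=27/80, M_A=-9/8 = ((27/80)·15³/6 - (-9/8)·15²/2 - 6·(15-5)²/2)/200000 = 21/256000 m
Load 2 — uniform load w=15 kN/m over full span:
  y_2 = -wx²(L-x)²/(24EI) = -15·15²·(20-15)²/(24·200000) = -9/512 m
Load 3 — point force P=5 kN at a=10 m (b=L-a=10):
  y_3 = -Pa²(L-x)²(3bL-(3b+a)(L-x))/(6L³EI)  [x>a] = -5·10²·(20-15)²·(3·10·20-(3·10+10)·(20-15))/(6·20³·200000) = -1/1920 m
Load 4 — point force P=9 kN at a=40/3 m (b=L-a=20/3):
  y_4 = -Pa²(L-x)²(3bL-(3b+a)(L-x))/(6L³EI)  [x>a] = -9·(40/3)²·(20-15)²·(3·(20/3)·20-(3·(20/3)+(40/3))·(20-15))/(6·20³·200000) = -7/7200 m
Superposition: y = Σ y_i = -43751/2304000 m ≈ -0.018989 m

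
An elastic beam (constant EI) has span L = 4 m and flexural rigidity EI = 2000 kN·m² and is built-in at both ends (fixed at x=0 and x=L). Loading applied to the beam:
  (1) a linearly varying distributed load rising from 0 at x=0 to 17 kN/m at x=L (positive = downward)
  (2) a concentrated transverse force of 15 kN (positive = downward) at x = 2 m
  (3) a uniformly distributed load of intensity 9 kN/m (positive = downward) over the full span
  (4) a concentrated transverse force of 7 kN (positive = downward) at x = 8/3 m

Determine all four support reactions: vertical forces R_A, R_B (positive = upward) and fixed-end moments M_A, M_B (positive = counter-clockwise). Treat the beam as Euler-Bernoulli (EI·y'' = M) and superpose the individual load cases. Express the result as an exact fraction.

R_A = 10129/270 kN, M_A = 8273/270 kN·m, R_B = 14711/270 kN, M_B = -10057/270 kN·m

Load 1 — triangular load w₀=17 kN/m (0→w₀ over full span):
  R_A = 3w₀L/20 = 3·17·4/20 = 51/5 kN
  M_A = w₀L²/30 = 17·4²/30 = 136/15 kN·m
  R_B = 7w₀L/20 = 7·17·4/20 = 119/5 kN
  M_B = -w₀L²/20 = -17·4²/20 = -68/5 kN·m
Load 2 — point force P=15 kN at a=2 m (b=L-a=2):
  R_A = Pb²(3a+b)/L³ = 15·2²·(3·2+2)/4³ = 15/2 kN
  M_A = Pab²/L² = 15·2·2²/4² = 15/2 kN·m
  R_B = Pa²(a+3b)/L³ = 15·2²·(2+3·2)/4³ = 15/2 kN
  M_B = -Pa²b/L² = -15·2²·2/4² = -15/2 kN·m
Load 3 — uniform load w=9 kN/m over full span:
  R_A = wL/2 = 9·4/2 = 18 kN
  M_A = wL²/12 = 9·4²/12 = 12 kN·m
  R_B = wL/2 = 9·4/2 = 18 kN
  M_B = -wL²/12 = -9·4²/12 = -12 kN·m
Load 4 — point force P=7 kN at a=8/3 m (b=L-a=4/3):
  R_A = Pb²(3a+b)/L³ = 7·(4/3)²·(3·(8/3)+(4/3))/4³ = 49/27 kN
  M_A = Pab²/L² = 7·(8/3)·(4/3)²/4² = 56/27 kN·m
  R_B = Pa²(a+3b)/L³ = 7·(8/3)²·((8/3)+3·(4/3))/4³ = 140/27 kN
  M_B = -Pa²b/L² = -7·(8/3)²·(4/3)/4² = -112/27 kN·m
Superposition: R_A = 10129/270 kN, M_A = 8273/270 kN·m, R_B = 14711/270 kN, M_B = -10057/270 kN·m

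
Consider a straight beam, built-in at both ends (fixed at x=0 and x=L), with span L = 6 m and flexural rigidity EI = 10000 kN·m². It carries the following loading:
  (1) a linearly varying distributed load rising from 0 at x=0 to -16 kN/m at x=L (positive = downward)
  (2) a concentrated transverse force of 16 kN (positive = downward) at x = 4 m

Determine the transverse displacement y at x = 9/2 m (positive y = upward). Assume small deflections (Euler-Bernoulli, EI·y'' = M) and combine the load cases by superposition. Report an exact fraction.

Load 1 — triangular load w₀=-16 kN/m (0→w₀ over full span):
  y_1 = -w₀x²(L-x)²(x+2L)/(120LEI) = -(-16)·(9/2)²·(6-(9/2))²·((9/2)+2·6)/(120·6·10000) = 2673/1600000 m
Load 2 — point force P=16 kN at a=4 m (b=L-a=2):
  y_2 = -Pa²(L-x)²(3bL-(3b+a)(L-x))/(6L³EI)  [x>a] = -16·4²·(6-(9/2))²·(3·2·6-(3·2+4)·(6-(9/2)))/(6·6³·10000) = -7/7500 m
Superposition: y = Σ y_i = 3539/4800000 m ≈ 0.000737 m

y(9/2) = 3539/4800000 m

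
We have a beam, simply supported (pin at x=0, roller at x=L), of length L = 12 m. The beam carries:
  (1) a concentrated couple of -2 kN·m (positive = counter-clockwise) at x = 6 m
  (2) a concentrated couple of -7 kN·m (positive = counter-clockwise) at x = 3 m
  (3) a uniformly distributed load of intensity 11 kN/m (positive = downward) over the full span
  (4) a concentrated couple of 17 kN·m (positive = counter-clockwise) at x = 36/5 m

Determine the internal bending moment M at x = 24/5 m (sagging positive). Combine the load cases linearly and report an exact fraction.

M(24/5) = 5007/25 kN·m

Load 1 — applied couple M₀=-2 kN·m at a=6 m (b=L-a=6):
  M_1 = M₀x/L  [x≤a] = (-2)·(24/5)/12 = -4/5 kN·m
Load 2 — applied couple M₀=-7 kN·m at a=3 m (b=L-a=9):
  M_2 = M₀x/L - M₀  [x>a] = (-7)·(24/5)/12 - (-7) = 21/5 kN·m
Load 3 — uniform load w=11 kN/m over full span:
  M_3 = wx(L-x)/2 = 11·(24/5)·(12-(24/5))/2 = 4752/25 kN·m
Load 4 — applied couple M₀=17 kN·m at a=36/5 m (b=L-a=24/5):
  M_4 = M₀x/L  [x≤a] = 17·(24/5)/12 = 34/5 kN·m
Superposition: M = Σ M_i = 5007/25 kN·m ≈ 200.280000 kN·m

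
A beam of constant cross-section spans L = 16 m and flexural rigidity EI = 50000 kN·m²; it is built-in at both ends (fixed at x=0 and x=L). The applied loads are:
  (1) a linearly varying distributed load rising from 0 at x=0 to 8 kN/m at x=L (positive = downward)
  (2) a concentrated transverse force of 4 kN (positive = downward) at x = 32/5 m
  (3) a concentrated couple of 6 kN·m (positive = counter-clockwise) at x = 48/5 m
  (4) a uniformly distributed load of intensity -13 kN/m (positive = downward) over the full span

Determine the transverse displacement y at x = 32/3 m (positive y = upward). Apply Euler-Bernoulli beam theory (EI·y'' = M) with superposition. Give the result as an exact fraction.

y(32/3) = 6392848/284765625 m

Load 1 — triangular load w₀=8 kN/m (0→w₀ over full span):
  y_1 = -w₀x²(L-x)²(x+2L)/(120LEI) = -8·(32/3)²·(16-(32/3))²·((32/3)+2·16)/(120·16·50000) = -131072/11390625 m
Load 2 — point force P=4 kN at a=32/5 m (b=L-a=48/5):
  y_2 = -Pa²(L-x)²(3bL-(3b+a)(L-x))/(6L³EI)  [x>a] = -4·(32/5)²·(16-(32/3))²·(3·(48/5)·16-(3·(48/5)+(32/5))·(16-(32/3)))/(6·16³·50000) = -32768/31640625 m
Load 3 — applied couple M₀=6 kN·m at a=48/5 m (b=L-a=32/5):
  y_3 = (R_Ax³/6 - M_Ax²/2 - M₀(x-a)²/2)/EI  [x>a] with R_A=27/50, M_A=48/25 = ((27/50)·(32/3)³/6 - (48/25)·(32/3)²/2 - 6·((32/3)-(48/5))²/2)/50000 = -16/234375 m
Load 4 — uniform load w=-13 kN/m over full span:
  y_4 = -wx²(L-x)²/(24EI) = -(-13)·(32/3)²·(16-(32/3))²/(24·50000) = 26624/759375 m
Superposition: y = Σ y_i = 6392848/284765625 m ≈ 0.022450 m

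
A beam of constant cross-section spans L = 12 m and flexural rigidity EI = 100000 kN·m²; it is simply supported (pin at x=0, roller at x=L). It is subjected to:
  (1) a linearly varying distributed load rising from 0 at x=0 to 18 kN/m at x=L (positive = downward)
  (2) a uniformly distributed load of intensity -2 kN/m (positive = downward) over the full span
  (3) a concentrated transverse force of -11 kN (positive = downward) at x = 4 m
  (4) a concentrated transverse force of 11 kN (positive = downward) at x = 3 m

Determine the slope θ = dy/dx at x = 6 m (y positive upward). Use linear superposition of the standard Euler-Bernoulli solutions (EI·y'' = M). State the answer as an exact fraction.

θ(6) = -13553/36000000 rad

Load 1 — triangular load w₀=18 kN/m (0→w₀ over full span):
  θ_1 = -w₀(7L⁴-30L²x²+15x⁴)/(360LEI) = -18·(7·12⁴-30·12²·6²+15·6⁴)/(360·12·100000) = -189/500000 rad
Load 2 — uniform load w=-2 kN/m over full span:
  θ_2 = -w(L³-6Lx²+4x³)/(24EI) = -(-2)·(12³-6·12·6²+4·6³)/(24·100000) = 0 rad
Load 3 — point force P=-11 kN at a=4 m (b=L-a=8):
  θ_3 = -Pa(2L²-6Lx+3x²+a²)/(6LEI)  [x>a] = -(-11)·4·(2·12²-6·12·6+3·6²+4²)/(6·12·100000) = -11/90000 rad
Load 4 — point force P=11 kN at a=3 m (b=L-a=9):
  θ_4 = -Pa(2L²-6Lx+3x²+a²)/(6LEI)  [x>a] = -11·3·(2·12²-6·12·6+3·6²+3²)/(6·12·100000) = 99/800000 rad
Superposition: θ = Σ θ_i = -13553/36000000 rad ≈ -0.000376 rad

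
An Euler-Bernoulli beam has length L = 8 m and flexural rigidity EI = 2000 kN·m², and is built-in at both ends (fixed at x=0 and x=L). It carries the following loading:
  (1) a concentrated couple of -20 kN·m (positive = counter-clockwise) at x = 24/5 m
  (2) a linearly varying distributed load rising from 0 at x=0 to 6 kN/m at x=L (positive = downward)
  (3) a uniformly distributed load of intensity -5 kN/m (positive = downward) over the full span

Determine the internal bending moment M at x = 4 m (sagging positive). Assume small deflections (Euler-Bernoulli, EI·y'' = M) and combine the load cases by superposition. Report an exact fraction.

M(4) = -40/3 kN·m

Load 1 — applied couple M₀=-20 kN·m at a=24/5 m (b=L-a=16/5):
  M_1 = R_Ax - M_A  [x≤a] with R_A=-18/5, M_A=-32/5 = (-18/5)·4 - (-32/5) = -8 kN·m
Load 2 — triangular load w₀=6 kN/m (0→w₀ over full span):
  M_2 = 3w₀Lx/20 - w₀L²/30 - w₀x³/(6L) = 3·6·8·4/20 - 6·8²/30 - 6·4³/(6·8) = 8 kN·m
Load 3 — uniform load w=-5 kN/m over full span:
  M_3 = wLx/2 - wL²/12 - wx²/2 = (-5)·8·4/2 - (-5)·8²/12 - (-5)·4²/2 = -40/3 kN·m
Superposition: M = Σ M_i = -40/3 kN·m ≈ -13.333333 kN·m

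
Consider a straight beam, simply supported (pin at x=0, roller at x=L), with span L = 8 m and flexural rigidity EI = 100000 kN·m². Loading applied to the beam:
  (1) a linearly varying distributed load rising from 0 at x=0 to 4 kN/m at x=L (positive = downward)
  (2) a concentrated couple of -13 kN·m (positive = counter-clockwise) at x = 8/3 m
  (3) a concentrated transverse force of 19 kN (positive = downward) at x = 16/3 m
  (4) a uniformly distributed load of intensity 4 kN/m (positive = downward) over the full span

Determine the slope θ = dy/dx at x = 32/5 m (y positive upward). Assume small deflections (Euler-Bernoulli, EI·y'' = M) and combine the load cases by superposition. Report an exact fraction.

θ(32/5) = 2156117/1265625000 rad

Load 1 — triangular load w₀=4 kN/m (0→w₀ over full span):
  θ_1 = -w₀(7L⁴-30L²x²+15x⁴)/(360LEI) = -4·(7·8⁴-30·8²·(32/5)²+15·(32/5)⁴)/(360·8·100000) = 6056/17578125 rad
Load 2 — applied couple M₀=-13 kN·m at a=8/3 m (b=L-a=16/3):
  θ_2 = (M₀x²/(2L)-M₀(x-a)+C₁)/EI  [x>a] with C₁=M₀(3b²-L²)/(6L)=-52/9 = ((-13)·(32/5)²/(2·8)-(-13)·((32/5)-(8/3))+(-52/9))/100000 = 533/5625000 rad
Load 3 — point force P=19 kN at a=16/3 m (b=L-a=8/3):
  θ_3 = -Pa(2L²-6Lx+3x²+a²)/(6LEI)  [x>a] = -19·(16/3)·(2·8²-6·8·(32/5)+3·(32/5)²+(16/3)²)/(6·8·100000) = 3724/6328125 rad
Load 4 — uniform load w=4 kN/m over full span:
  θ_4 = -w(L³-6Lx²+4x³)/(24EI) = -4·(8³-6·8·(32/5)²+4·(32/5)³)/(24·100000) = 264/390625 rad
Superposition: θ = Σ θ_i = 2156117/1265625000 rad ≈ 0.001704 rad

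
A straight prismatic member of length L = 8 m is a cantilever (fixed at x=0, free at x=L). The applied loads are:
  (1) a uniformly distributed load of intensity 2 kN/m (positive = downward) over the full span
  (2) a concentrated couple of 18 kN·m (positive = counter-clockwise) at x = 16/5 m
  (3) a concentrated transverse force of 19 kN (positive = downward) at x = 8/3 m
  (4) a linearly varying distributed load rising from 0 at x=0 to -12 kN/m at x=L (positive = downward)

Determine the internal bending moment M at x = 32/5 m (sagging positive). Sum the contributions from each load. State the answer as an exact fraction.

M(32/5) = 1472/125 kN·m

Load 1 — uniform load w=2 kN/m over full span:
  M_1 = -w(L-x)²/2 = -2·(8-(32/5))²/2 = -64/25 kN·m
Load 2 — applied couple M₀=18 kN·m at a=16/5 m (b=L-a=24/5):
  M_2 = 0  [x>a] = 0 kN·m
Load 3 — point force P=19 kN at a=8/3 m (b=L-a=16/3):
  M_3 = 0  [x>a] = 0 kN·m
Load 4 — triangular load w₀=-12 kN/m (0→w₀ over full span):
  M_4 = w₀Lx/2 - w₀L²/3 - w₀x³/(6L) = (-12)·8·(32/5)/2 - (-12)·8²/3 - (-12)·(32/5)³/(6·8) = 1792/125 kN·m
Superposition: M = Σ M_i = 1472/125 kN·m ≈ 11.776000 kN·m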